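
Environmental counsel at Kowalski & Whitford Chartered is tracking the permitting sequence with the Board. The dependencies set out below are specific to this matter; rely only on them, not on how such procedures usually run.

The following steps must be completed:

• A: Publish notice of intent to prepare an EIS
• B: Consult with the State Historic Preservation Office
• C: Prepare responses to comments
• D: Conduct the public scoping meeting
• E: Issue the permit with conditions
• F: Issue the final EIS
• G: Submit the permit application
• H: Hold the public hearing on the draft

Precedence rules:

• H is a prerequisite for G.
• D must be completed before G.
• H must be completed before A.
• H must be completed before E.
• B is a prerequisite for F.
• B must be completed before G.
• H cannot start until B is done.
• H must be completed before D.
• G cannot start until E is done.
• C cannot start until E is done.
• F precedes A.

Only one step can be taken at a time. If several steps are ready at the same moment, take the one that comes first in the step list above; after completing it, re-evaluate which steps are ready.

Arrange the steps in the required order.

B → F → H → A → D → E → C → G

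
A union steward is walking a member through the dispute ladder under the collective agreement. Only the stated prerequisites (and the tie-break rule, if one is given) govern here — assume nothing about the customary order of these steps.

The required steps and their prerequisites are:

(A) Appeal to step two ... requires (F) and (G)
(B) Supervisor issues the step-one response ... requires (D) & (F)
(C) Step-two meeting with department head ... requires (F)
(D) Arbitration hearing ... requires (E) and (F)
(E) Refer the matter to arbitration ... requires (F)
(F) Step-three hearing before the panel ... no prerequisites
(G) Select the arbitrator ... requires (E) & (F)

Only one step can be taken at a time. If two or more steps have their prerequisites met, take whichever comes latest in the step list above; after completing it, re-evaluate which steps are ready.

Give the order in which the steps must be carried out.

Only (F) has no prerequisites, so it is first.
Ready: (E) and (C). (E) is listed later → (E).
Now (G), (D) and (C) have their prerequisites met. (G) is listed later, so (G) next.
(A) now also ready, so the ready set is {(D), (C), (A)}; (D) is listed later → (D).
(C), (B) and (A) are all available; (C) is listed later → (C).
Ready: (B) and (A). (B) is listed later → (B).
(A) is the only step now ready → (A).

(F) → (E) → (G) → (D) → (C) → (B) → (A)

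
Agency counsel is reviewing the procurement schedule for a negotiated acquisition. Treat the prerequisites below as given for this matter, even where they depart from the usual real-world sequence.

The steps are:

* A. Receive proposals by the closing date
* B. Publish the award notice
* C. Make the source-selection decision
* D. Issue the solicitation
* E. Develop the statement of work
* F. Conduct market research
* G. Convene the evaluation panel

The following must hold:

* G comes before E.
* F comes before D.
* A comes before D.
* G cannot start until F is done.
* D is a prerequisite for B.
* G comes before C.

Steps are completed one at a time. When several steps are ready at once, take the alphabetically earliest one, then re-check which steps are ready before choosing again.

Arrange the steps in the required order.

Nothing is required for A and F. A has the earlier label → A first.
That leaves F as the only ready step → F.
Ready: D and G. D has the earlier label → D.
B and G are both available; B has the earlier label → B.
That leaves G as the only ready step → G.
Ready: C and E. C has the earlier label → C.
E is the only step now ready → E.

A, F, D, B, G, C, E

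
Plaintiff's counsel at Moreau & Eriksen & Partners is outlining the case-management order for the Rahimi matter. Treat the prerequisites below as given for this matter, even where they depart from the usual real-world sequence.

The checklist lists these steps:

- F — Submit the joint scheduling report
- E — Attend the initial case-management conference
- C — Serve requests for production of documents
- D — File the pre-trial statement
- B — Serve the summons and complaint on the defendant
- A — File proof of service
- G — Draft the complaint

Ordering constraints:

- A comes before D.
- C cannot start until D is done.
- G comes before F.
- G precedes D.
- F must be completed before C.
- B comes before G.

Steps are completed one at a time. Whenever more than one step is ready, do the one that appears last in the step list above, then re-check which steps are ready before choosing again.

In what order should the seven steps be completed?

Nothing is required for A, B and E. A is listed later → A first.
Now B and E have their prerequisites met. B is listed later, so B next.
G now also ready, so the ready set is {G, E}; G is listed later → G.
D, E and F are all available; D is listed later → D.
Now E and F have their prerequisites met. E is listed later, so E next.
Next only F has its prerequisites met → F.
That leaves C as the only ready step → C.

A, B, G, D, E, F, C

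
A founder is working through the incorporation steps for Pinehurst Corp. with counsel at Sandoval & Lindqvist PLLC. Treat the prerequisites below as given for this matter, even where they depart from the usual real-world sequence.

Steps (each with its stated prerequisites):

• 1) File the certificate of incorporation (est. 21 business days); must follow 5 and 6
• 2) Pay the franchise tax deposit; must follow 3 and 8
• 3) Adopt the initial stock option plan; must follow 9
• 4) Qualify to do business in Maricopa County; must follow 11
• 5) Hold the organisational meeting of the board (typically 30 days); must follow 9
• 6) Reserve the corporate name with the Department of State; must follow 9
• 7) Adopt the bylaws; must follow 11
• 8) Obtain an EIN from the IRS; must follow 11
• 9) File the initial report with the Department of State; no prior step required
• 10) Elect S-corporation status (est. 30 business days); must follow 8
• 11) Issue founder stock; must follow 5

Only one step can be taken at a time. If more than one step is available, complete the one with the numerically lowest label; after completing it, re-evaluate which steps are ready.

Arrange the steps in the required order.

9, 3, 5, 6, 1, 11, 4, 7, 8, 2, 10

Only 9 has no prerequisites, so it is first.
3, 5 and 6 are all available; 3 has the earlier label → 3.
Now 5 and 6 have their prerequisites met. 5 has the earlier label, so 5 next.
11 now also ready, so the ready set is {6, 11}; 6 has the earlier label → 6.
1 and 11 are both available; 1 has the earlier label → 1.
11 needed 5, now all done → 11.
Now 4, 7 and 8 have their prerequisites met. 4 has the earlier label, so 4 next.
Ready: 7 and 8. 7 has the earlier label → 7.
Next only 8 has its prerequisites met → 8.
Now 2 and 10 have their prerequisites met. 2 has the earlier label, so 2 next.
10 is the only step now ready → 10.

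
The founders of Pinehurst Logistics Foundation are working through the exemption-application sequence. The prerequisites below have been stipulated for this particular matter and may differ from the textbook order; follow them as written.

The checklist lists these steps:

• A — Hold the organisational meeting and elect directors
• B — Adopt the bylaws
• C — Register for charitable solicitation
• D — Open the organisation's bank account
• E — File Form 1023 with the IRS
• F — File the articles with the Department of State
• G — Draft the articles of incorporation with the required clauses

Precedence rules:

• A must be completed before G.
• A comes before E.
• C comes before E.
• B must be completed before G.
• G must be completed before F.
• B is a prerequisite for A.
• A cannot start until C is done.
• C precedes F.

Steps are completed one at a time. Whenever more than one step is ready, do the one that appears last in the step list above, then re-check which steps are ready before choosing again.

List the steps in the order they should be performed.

D → C → B → A → G → F → E

Nothing is required for D, C and B. D is listed later → D first.
Ready: C and B. C is listed later → C.
B is the only step now ready → B.
That leaves A as the only ready step → A.
Now G and E have their prerequisites met. G is listed later, so G next.
F and E are both available; F is listed later → F.
Next only E has its prerequisites met → E.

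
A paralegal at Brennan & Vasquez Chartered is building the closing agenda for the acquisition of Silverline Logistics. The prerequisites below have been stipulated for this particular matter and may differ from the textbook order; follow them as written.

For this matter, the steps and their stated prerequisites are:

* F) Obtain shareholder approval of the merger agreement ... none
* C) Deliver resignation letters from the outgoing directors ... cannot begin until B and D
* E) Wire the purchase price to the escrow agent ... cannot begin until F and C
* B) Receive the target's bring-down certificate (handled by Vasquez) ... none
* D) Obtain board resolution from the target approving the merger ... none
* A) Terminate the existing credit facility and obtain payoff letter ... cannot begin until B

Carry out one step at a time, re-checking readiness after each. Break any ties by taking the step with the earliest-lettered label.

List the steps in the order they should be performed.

Nothing is required for B, D and F. B has the earlier label → B first.
A now also ready, so the ready set is {A, D, F}; A has the earlier label → A.
Now D and F have their prerequisites met. D has the earlier label, so D next.
C now also ready, so the ready set is {C, F}; C has the earlier label → C.
Next only F has its prerequisites met → F.
E needed C and F, now all done → E.

B A D C F E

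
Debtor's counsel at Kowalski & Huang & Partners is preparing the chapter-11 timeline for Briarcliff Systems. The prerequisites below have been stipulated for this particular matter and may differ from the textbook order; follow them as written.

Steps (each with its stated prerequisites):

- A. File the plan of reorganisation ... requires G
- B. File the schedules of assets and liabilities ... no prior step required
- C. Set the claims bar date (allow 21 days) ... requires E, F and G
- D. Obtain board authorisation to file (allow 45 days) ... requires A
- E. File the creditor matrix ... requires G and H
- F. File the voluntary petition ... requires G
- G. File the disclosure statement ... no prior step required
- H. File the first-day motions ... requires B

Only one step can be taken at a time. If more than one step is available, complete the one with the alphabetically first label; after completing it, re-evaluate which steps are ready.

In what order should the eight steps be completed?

Nothing is required for B and G. B has the earlier label → B first.
Now G and H have their prerequisites met. G has the earlier label, so G next.
A and F now also ready, so the ready set is {A, F, H}; A has the earlier label → A.
D now also ready, so the ready set is {D, F, H}; D has the earlier label → D.
Now F and H have their prerequisites met. F has the earlier label, so F next.
H needed B, now all done → H.
That leaves E as the only ready step → E.
C is the only step now ready → C.

B G A D F H E C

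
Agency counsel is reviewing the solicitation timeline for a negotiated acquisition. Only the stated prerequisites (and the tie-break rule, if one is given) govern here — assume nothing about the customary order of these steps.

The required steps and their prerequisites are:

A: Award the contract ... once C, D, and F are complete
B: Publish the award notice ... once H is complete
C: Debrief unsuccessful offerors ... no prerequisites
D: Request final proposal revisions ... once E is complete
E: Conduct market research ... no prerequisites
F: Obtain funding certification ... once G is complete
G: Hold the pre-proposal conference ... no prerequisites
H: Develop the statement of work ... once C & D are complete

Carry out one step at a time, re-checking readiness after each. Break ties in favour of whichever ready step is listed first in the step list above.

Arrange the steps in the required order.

C → E → D → G → F → A → H → B

Nothing is required for C, E and G. C is listed earlier → C first.
E and G are both available; E is listed earlier → E.
Ready: D and G. D is listed earlier → D.
Ready: G and H. G is listed earlier → G.
F and H are both available; F is listed earlier → F.
A and H are both available; A is listed earlier → A.
H is the only step now ready → H.
B is the only step now ready → B.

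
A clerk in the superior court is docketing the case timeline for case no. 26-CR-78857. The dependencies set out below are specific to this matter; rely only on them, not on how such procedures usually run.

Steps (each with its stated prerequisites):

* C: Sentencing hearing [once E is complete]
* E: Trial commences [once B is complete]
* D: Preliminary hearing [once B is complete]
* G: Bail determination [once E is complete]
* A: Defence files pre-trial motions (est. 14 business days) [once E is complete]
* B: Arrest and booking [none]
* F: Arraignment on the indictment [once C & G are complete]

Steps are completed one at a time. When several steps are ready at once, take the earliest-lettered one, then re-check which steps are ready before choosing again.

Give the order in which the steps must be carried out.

Only B has no prerequisites, so it is first.
D and E are both available; D has the earlier label → D.
E is the only step now ready → E.
Now A, C and G have their prerequisites met. A has the earlier label, so A next.
Now C and G have their prerequisites met. C has the earlier label, so C next.
Next only G has its prerequisites met → G.
That leaves F as the only ready step → F.

B D E A C G F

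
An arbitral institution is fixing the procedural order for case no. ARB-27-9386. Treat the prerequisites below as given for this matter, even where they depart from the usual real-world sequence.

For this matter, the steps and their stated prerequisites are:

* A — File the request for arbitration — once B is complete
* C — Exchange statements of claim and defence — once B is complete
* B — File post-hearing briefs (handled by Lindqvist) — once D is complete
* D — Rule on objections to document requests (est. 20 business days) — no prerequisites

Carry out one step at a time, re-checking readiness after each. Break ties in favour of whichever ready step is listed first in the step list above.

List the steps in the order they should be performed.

D → B → A → C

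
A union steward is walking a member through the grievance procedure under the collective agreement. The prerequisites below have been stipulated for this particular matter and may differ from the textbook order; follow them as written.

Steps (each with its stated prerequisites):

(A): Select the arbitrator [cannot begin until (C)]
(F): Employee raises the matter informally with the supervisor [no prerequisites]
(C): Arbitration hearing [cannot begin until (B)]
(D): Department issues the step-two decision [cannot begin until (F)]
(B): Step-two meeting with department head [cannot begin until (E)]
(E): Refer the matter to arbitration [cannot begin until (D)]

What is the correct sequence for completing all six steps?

(F) is the only step with nothing outstanding, so it goes first.
Next only (D) has its prerequisites met → (D).
Next only (E) has its prerequisites met → (E).
That leaves (B) as the only ready step → (B).
(C) needed (B), now all done → (C).
(A) needed (C), now all done → (A).

(F), (D), (E), (B), (C), (A)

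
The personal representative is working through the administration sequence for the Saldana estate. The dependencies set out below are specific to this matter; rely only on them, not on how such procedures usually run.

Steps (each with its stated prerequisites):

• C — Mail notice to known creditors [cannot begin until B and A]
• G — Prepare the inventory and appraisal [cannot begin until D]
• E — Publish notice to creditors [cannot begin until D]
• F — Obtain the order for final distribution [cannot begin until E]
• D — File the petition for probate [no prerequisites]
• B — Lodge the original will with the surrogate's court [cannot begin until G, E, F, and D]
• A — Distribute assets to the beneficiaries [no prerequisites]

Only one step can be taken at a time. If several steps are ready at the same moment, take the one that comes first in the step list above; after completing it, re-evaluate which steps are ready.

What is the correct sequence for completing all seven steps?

D → G → E → F → B → A → C

Nothing is required for D and A. D is listed earlier → D first.
Ready: G, E and A. G is listed earlier → G.
E and A are both available; E is listed earlier → E.
Ready: F and A. F is listed earlier → F.
Ready: B and A. B is listed earlier → B.
That leaves A as the only ready step → A.
C is the only step now ready → C.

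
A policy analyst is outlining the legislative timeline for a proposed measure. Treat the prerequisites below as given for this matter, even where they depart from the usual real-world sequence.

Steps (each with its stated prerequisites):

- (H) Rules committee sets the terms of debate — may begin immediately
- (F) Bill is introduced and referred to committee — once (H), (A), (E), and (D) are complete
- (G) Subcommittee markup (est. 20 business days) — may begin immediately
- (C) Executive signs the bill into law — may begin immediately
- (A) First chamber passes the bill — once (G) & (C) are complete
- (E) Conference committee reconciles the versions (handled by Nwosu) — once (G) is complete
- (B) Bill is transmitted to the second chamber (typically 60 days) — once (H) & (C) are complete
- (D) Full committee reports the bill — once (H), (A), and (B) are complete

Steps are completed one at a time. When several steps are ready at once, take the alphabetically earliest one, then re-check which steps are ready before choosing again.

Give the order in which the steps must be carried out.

Nothing is required for (C), (G) and (H). (C) has the earlier label → (C) first.
Now (G) and (H) have their prerequisites met. (G) has the earlier label, so (G) next.
(A) and (E) now also ready, so the ready set is {(A), (E), (H)}; (A) has the earlier label → (A).
Ready: (E) and (H). (E) has the earlier label → (E).
That leaves (H) as the only ready step → (H).
(B) is the only step now ready → (B).
(D) needed (A), (B) and (H), now all done → (D).
(F) needed (A), (D), (E) and (H), now all done → (F).

(C), (G), (A), (E), (H), (B), (D), (F)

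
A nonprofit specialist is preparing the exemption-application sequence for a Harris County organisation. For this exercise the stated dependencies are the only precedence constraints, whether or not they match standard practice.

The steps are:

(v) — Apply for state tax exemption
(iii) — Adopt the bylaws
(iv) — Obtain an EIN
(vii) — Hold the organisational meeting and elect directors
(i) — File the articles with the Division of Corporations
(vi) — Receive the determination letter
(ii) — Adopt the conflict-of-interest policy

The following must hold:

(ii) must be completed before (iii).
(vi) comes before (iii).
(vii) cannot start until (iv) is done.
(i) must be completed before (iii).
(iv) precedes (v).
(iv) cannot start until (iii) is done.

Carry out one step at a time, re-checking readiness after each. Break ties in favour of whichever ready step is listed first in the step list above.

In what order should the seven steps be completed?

(i), (vi) and (ii) have no prerequisites; (i) is listed earlier, so (i) is first.
(vi) and (ii) are both available; (vi) is listed earlier → (vi).
(ii) is the only step now ready → (ii).
(iii) needed (i), (vi) and (ii), now all done → (iii).
(iv) needed (iii), now all done → (iv).
(v) and (vii) are both available; (v) is listed earlier → (v).
(vii) is the only step now ready → (vii).

(i), (vi), (ii), (iii), (iv), (v), (vii)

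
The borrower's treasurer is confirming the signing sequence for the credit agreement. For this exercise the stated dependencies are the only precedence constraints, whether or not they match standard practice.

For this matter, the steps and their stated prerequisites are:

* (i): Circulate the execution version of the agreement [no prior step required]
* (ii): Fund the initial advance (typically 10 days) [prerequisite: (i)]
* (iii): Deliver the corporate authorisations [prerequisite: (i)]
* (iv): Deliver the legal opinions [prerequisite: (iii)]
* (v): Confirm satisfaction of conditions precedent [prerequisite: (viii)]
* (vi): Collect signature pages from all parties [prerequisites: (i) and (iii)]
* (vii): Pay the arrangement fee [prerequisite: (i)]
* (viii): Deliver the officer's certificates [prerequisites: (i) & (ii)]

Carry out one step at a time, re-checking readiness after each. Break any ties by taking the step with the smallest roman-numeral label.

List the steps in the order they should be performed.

(i), (ii), (iii), (iv), (vi), (vii), (viii), (v)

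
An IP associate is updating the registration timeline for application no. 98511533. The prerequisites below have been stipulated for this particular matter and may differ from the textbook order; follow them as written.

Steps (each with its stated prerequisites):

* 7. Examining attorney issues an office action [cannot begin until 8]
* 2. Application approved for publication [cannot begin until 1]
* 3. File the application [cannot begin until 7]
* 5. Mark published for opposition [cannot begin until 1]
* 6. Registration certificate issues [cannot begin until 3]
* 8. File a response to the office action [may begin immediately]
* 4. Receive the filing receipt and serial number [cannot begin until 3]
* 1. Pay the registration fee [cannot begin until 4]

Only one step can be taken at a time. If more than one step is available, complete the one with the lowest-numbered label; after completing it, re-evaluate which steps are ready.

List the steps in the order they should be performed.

8 is the only step with nothing outstanding, so it goes first.
That leaves 7 as the only ready step → 7.
That leaves 3 as the only ready step → 3.
Now 4 and 6 have their prerequisites met. 4 has the earlier label, so 4 next.
1 and 6 are both available; 1 has the earlier label → 1.
Ready: 2, 5 and 6. 2 has the earlier label → 2.
Ready: 5 and 6. 5 has the earlier label → 5.
6 needed 3, now all done → 6.

8 7 3 4 1 2 5 6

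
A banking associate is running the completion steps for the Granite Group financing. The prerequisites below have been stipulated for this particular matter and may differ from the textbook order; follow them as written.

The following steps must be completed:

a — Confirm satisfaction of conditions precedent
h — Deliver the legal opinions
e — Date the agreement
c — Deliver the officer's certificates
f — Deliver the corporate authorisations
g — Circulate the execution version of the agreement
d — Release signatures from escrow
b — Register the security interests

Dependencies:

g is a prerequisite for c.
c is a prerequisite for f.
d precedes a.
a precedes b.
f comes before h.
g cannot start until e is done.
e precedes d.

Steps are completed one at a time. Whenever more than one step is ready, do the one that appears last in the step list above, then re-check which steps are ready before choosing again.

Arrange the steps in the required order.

e is the only step with nothing outstanding, so it goes first.
Ready: d and g. d is listed later → d.
Ready: g and a. g is listed later → g.
c and a are both available; c is listed later → c.
f and a are both available; f is listed later → f.
h and a are both available; h is listed later → h.
Next only a has its prerequisites met → a.
Next only b has its prerequisites met → b.

e, d, g, c, f, h, a, b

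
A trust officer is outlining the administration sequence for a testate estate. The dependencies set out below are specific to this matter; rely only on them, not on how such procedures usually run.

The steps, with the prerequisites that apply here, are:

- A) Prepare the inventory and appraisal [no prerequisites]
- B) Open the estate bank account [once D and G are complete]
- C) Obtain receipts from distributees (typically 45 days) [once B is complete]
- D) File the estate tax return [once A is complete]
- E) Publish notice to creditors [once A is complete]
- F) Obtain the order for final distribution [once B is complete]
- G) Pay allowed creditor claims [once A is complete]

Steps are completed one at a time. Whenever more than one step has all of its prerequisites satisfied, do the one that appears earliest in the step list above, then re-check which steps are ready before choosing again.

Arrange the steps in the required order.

Only A has no prerequisites, so it is first.
Ready: D, E and G. D is listed earlier → D.
E and G are both available; E is listed earlier → E.
Next only G has its prerequisites met → G.
B needed D and G, now all done → B.
Ready: C and F. C is listed earlier → C.
That leaves F as the only ready step → F.

A → D → E → G → B → C → F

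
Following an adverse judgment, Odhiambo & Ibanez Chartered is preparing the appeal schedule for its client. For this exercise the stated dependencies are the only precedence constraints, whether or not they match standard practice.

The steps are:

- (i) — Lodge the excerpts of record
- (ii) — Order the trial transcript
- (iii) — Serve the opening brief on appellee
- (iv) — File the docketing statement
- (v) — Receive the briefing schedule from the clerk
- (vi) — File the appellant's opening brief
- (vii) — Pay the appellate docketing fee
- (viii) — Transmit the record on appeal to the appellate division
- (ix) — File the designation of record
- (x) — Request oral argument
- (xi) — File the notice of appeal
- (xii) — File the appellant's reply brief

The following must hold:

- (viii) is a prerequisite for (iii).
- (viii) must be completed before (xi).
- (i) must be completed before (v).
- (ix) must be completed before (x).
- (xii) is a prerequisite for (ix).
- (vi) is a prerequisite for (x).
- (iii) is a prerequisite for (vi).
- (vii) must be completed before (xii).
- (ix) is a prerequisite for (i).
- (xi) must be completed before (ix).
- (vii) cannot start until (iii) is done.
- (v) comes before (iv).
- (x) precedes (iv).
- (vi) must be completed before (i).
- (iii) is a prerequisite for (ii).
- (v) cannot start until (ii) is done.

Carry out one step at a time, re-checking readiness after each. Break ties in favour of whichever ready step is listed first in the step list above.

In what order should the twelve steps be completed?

(viii) → (iii) → (ii) → (vi) → (vii) → (xi) → (xii) → (ix) → (i) → (v) → (x) → (iv)

(viii) has no prerequisites → (viii) first.
(iii) and (xi) are both available; (iii) is listed earlier → (iii).
Now (ii), (vi), (vii) and (xi) have their prerequisites met. (ii) is listed earlier, so (ii) next.
(vi), (vii) and (xi) are all available; (vi) is listed earlier → (vi).
(vii) and (xi) are both available; (vii) is listed earlier → (vii).
Ready: (xi) and (xii). (xi) is listed earlier → (xi).
(xii) is the only step now ready → (xii).
Next only (ix) has its prerequisites met → (ix).
(i) and (x) are both available; (i) is listed earlier → (i).
(v) now also ready, so the ready set is {(v), (x)}; (v) is listed earlier → (v).
That leaves (x) as the only ready step → (x).
(iv) needed (v) and (x), now all done → (iv).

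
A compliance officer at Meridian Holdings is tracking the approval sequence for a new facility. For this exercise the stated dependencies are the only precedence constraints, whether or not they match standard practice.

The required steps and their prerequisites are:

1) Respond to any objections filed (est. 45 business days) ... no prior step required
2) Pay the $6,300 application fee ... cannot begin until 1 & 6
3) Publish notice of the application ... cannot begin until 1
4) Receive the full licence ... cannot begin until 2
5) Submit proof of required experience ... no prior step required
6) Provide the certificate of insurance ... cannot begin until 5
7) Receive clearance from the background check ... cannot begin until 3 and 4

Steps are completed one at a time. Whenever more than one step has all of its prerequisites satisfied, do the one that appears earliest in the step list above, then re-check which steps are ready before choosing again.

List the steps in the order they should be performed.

Nothing is required for 1 and 5. 1 is listed earlier → 1 first.
Now 3 and 5 have their prerequisites met. 3 is listed earlier, so 3 next.
Next only 5 has its prerequisites met → 5.
6 is the only step now ready → 6.
Next only 2 has its prerequisites met → 2.
Next only 4 has its prerequisites met → 4.
7 needed 3 and 4, now all done → 7.

1, 3, 5, 6, 2, 4, 7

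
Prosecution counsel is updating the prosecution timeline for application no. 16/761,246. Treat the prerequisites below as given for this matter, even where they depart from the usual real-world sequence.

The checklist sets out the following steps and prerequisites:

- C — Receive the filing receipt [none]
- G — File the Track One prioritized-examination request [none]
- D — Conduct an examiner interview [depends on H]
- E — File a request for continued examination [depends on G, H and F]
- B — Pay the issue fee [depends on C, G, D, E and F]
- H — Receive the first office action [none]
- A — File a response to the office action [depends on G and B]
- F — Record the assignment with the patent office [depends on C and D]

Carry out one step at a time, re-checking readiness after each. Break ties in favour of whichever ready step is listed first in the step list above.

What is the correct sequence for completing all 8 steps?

C, G, H, D, F, E, B, A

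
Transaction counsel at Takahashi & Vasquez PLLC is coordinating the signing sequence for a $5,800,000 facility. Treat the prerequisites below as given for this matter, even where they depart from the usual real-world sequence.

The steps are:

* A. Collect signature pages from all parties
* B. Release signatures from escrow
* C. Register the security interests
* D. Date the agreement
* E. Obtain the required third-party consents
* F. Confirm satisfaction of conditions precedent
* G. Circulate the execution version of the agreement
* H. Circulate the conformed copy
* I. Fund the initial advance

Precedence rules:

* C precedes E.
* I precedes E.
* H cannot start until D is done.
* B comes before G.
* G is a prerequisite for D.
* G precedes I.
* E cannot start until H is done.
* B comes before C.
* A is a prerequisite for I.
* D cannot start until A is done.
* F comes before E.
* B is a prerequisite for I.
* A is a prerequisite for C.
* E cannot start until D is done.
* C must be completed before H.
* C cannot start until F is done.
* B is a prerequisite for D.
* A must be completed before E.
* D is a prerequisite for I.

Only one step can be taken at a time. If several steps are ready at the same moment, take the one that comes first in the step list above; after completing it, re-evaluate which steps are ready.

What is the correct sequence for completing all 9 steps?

A B F C G D H I E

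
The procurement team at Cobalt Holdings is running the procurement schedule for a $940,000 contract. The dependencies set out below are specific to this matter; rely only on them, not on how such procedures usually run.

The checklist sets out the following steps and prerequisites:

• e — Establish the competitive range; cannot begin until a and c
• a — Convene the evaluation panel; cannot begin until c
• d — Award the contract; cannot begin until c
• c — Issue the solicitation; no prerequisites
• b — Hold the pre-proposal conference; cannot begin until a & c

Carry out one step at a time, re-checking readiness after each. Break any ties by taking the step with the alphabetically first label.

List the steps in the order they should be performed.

c, a, b, d, e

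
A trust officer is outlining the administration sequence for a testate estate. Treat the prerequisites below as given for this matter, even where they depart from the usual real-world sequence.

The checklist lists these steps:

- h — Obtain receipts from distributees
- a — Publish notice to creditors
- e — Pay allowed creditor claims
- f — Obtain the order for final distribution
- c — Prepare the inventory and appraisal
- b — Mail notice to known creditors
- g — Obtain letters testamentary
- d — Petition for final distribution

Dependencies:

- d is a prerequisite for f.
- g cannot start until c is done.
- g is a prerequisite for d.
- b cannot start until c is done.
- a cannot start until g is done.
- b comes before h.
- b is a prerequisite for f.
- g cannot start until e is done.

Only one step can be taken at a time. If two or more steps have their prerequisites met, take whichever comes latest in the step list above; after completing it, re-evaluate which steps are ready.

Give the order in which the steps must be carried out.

c → b → e → g → d → f → a → h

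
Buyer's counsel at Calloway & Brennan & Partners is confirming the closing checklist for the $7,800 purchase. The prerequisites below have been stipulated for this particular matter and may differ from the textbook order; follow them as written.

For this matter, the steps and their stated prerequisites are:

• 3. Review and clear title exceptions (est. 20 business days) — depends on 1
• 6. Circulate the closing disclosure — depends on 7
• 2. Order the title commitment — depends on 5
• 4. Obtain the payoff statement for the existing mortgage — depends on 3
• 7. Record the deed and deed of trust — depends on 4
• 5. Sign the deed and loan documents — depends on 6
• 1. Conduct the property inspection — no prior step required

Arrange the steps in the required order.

Only 1 has no prerequisites, so it is first.
3 is the only step now ready → 3.
4 needed 3, now all done → 4.
7 needed 4, now all done → 7.
That leaves 6 as the only ready step → 6.
5 needed 6, now all done → 5.
That leaves 2 as the only ready step → 2.

1, 3, 4, 7, 6, 5, 2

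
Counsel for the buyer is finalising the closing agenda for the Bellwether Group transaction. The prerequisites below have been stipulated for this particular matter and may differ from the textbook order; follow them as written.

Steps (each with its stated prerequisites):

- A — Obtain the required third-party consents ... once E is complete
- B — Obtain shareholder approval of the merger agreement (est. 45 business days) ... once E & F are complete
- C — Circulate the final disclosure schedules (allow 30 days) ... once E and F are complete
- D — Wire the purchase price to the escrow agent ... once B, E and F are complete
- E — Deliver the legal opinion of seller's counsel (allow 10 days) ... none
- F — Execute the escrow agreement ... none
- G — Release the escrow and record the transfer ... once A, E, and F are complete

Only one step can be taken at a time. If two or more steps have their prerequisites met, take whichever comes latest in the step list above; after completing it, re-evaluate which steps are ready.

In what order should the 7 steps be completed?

F, E, C, B, D, A, G

F and E have no prerequisites; F is listed later, so F is first.
Next only E has its prerequisites met → E.
Ready: C, B and A. C is listed later → C.
B and A are both available; B is listed later → B.
D now also ready, so the ready set is {D, A}; D is listed later → D.
Next only A has its prerequisites met → A.
G needed F, E and A, now all done → G.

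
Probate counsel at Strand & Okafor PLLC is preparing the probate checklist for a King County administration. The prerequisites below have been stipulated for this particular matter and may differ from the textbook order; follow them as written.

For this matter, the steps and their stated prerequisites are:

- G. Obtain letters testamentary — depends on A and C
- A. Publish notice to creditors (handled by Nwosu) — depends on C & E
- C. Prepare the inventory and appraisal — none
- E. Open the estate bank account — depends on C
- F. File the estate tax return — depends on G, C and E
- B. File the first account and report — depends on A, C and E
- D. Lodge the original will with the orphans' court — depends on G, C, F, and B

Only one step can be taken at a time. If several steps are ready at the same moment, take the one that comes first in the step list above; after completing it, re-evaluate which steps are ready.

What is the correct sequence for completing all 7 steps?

C → E → A → G → F → B → D

C has no prerequisites → C first.
E needed C, now all done → E.
That leaves A as the only ready step → A.
Now G and B have their prerequisites met. G is listed earlier, so G next.
F now also ready, so the ready set is {F, B}; F is listed earlier → F.
That leaves B as the only ready step → B.
D needed G, C, F and B, now all done → D.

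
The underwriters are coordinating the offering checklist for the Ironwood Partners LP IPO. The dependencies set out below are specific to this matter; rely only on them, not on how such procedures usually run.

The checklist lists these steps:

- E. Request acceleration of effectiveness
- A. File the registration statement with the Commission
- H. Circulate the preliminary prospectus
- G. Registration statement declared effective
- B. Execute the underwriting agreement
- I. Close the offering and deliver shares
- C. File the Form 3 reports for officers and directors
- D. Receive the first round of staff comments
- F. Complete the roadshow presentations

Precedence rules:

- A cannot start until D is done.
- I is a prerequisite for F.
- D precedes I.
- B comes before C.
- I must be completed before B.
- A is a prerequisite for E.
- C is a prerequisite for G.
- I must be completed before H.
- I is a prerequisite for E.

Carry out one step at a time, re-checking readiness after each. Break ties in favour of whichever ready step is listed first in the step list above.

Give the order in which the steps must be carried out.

D A I E H B C G F

D has no prerequisites → D first.
Now A and I have their prerequisites met. A is listed earlier, so A next.
Next only I has its prerequisites met → I.
E, H, B and F are all available; E is listed earlier → E.
Ready: H, B and F. H is listed earlier → H.
Ready: B and F. B is listed earlier → B.
C and F are both available; C is listed earlier → C.
G now also ready, so the ready set is {G, F}; G is listed earlier → G.
F needed I, now all done → F.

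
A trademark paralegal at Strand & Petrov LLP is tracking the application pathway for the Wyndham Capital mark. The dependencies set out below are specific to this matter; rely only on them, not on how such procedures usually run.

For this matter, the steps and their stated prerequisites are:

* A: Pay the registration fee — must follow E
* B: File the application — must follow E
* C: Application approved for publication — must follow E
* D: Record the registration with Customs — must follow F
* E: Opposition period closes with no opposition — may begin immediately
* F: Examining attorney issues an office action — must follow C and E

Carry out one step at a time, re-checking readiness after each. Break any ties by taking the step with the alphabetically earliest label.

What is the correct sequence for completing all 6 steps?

E, A, B, C, F, D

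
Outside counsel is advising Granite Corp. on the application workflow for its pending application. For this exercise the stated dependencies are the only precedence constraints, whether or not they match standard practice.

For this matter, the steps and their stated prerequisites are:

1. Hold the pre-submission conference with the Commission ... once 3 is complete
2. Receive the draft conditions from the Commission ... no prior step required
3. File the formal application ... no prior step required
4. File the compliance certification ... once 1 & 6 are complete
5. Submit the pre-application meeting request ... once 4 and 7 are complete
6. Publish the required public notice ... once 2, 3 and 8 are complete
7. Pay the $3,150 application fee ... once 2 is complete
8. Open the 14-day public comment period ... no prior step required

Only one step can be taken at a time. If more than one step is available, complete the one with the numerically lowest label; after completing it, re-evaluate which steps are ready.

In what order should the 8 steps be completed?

2, 3, 1, 7, 8, 6, 4, 5

2, 3 and 8 have no prerequisites; 2 has the earlier label, so 2 is first.
Now 3, 7 and 8 have their prerequisites met. 3 has the earlier label, so 3 next.
1 now also ready, so the ready set is {1, 7, 8}; 1 has the earlier label → 1.
7 and 8 are both available; 7 has the earlier label → 7.
8 is the only step now ready → 8.
6 needed 2, 3 and 8, now all done → 6.
Next only 4 has its prerequisites met → 4.
Next only 5 has its prerequisites met → 5.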